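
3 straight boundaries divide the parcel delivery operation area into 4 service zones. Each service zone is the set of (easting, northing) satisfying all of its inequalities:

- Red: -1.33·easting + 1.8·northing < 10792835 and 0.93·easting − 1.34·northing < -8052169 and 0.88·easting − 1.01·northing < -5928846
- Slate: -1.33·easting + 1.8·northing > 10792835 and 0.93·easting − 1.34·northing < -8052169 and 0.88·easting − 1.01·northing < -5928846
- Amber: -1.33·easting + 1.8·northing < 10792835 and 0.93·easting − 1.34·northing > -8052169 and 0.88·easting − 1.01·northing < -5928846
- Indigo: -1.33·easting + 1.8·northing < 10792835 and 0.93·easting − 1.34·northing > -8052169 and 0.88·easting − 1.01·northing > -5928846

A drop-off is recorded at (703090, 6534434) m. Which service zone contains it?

-1.33·703090 + 1.8·6534434 = 10826871.500, which is > 10792835
0.93·703090 − 1.34·6534434 = -8102267.860, which is < -8052169
0.88·703090 − 1.01·6534434 = -5981059.140, which is < -5928846
This sign pattern matches Slate.

Slate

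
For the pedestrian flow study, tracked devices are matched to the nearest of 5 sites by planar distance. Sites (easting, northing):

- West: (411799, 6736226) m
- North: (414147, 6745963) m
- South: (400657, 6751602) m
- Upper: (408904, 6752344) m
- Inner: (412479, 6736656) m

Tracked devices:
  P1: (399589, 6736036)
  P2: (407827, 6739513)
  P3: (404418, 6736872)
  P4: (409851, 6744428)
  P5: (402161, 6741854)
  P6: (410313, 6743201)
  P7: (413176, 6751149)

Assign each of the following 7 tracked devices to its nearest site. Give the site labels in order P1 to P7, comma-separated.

West, West, West, North, South, North, Upper

P1 → West (d²=149120200.00)
P2 → West (d²=26581153.00)
P3 → West (d²=54896477.00)
P4 → North (d²=20811841.00)
P5 → South (d²=97285520.00)
P6 → North (d²=22328200.00)
P7 → Upper (d²=19678009.00)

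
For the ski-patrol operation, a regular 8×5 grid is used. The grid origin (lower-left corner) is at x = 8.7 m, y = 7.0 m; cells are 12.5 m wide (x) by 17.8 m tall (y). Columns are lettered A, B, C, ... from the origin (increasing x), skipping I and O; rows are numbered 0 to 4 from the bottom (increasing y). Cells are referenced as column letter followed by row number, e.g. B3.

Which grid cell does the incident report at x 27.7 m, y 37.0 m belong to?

Column index: ⌊(27.7 − 8.7) / 12.5⌋ = ⌊1.520⌋ = 1 → column B
Row offset from origin: ⌊(37.0 − 7.0) / 17.8⌋ = ⌊1.685⌋ = 1 → row 1

B1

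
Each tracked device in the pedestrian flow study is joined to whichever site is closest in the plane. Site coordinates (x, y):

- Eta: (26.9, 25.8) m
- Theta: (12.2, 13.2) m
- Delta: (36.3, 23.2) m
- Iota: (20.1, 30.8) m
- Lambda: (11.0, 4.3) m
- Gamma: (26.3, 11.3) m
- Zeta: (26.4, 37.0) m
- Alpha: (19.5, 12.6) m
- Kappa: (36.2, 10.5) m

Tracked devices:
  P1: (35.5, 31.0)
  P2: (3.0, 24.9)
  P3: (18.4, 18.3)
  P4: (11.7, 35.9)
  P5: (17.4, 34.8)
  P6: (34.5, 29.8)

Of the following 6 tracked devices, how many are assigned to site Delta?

P1 → Delta
P2 → Theta
P3 → Alpha
P4 → Iota
P5 → Iota
P6 → Delta
2 of the 6 go to Delta.

2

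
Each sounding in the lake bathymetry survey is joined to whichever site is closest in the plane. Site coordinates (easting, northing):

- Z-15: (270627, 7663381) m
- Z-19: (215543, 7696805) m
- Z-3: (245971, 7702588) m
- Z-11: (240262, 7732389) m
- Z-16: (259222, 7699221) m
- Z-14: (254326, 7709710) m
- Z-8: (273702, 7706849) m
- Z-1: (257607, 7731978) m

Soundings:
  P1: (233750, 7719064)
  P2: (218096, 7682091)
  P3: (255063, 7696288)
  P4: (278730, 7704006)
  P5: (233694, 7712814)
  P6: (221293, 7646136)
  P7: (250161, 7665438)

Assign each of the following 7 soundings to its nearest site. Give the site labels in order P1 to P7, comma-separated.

Z-11, Z-19, Z-16, Z-8, Z-3, Z-19, Z-15

P1 → Z-11 (d²=219961769.00)
P2 → Z-19 (d²=223019605.00)
P3 → Z-16 (d²=25899770.00)
P4 → Z-8 (d²=33363433.00)
P5 → Z-3 (d²=255295805.00)
P6 → Z-19 (d²=2600410061.00)
P7 → Z-15 (d²=423088405.00)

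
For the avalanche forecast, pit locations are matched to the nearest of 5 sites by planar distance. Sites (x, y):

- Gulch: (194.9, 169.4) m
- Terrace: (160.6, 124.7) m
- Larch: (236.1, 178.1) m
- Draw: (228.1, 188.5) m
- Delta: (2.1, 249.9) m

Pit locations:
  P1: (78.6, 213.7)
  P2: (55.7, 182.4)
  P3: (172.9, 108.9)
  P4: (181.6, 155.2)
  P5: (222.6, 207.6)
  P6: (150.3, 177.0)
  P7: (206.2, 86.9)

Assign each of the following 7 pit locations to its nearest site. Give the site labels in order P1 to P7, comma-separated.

Delta, Delta, Terrace, Gulch, Draw, Gulch, Terrace

P1 → Delta (d²=7162.69)
P2 → Delta (d²=7429.21)
P3 → Terrace (d²=400.93)
P4 → Gulch (d²=378.53)
P5 → Draw (d²=395.06)
P6 → Gulch (d²=2046.92)
P7 → Terrace (d²=3508.20)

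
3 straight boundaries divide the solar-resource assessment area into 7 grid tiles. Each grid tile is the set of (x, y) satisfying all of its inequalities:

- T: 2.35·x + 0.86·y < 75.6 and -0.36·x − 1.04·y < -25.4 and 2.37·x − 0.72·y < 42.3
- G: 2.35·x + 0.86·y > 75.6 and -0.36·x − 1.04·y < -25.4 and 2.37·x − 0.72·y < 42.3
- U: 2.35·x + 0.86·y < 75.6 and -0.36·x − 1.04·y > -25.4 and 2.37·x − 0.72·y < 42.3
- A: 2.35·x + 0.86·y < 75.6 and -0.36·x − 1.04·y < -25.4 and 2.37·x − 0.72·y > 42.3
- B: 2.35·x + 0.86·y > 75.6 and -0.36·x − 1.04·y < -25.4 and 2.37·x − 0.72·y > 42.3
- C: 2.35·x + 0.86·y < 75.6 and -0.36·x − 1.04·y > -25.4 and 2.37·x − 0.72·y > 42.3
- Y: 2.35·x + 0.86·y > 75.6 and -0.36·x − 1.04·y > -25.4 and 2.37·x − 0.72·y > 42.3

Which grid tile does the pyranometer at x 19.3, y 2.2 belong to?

2.35·19.3 + 0.86·2.2 = 47.247, which is < 75.6
-0.36·19.3 − 1.04·2.2 = -9.236, which is > -25.4
2.37·19.3 − 0.72·2.2 = 44.157, which is > 42.3
This sign pattern matches C.

C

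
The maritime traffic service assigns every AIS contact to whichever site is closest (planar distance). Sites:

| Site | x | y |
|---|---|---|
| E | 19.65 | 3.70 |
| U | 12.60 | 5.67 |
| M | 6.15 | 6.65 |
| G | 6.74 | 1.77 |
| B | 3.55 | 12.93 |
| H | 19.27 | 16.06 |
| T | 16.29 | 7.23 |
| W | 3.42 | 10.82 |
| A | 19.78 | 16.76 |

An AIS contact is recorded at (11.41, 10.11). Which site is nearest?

Squared distances to each site:
E: 108.986; U: 21.130; M: 39.639; G: 91.364; B: 69.732; H: 97.182; T: 32.109; W: 64.344; A: 114.279.
Minimum at U.

U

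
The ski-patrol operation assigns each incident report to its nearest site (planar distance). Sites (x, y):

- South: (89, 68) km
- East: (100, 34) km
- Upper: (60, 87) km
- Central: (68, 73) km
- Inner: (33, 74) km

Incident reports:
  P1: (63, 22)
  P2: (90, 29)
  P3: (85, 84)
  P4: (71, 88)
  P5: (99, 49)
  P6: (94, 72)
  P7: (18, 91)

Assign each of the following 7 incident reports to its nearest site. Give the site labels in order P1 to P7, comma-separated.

East, East, South, Upper, East, South, Inner

P1 → East (d²=1513.00)
P2 → East (d²=125.00)
P3 → South (d²=272.00)
P4 → Upper (d²=122.00)
P5 → East (d²=226.00)
P6 → South (d²=41.00)
P7 → Inner (d²=514.00)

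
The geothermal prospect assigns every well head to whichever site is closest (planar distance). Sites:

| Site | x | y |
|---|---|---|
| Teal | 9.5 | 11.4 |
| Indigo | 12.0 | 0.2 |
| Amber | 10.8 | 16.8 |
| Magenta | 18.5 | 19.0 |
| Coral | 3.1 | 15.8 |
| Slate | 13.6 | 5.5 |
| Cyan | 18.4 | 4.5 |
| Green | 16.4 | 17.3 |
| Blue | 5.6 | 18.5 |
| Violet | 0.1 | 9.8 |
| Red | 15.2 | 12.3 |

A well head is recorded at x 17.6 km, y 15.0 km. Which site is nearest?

Green

Squared distances to each site:
Teal: 78.570; Indigo: 250.400; Amber: 49.480; Magenta: 16.810; Coral: 210.890; Slate: 106.250; Cyan: 110.890; Green: 6.730; Blue: 156.250; Violet: 333.290; Red: 13.050.
Minimum at Green.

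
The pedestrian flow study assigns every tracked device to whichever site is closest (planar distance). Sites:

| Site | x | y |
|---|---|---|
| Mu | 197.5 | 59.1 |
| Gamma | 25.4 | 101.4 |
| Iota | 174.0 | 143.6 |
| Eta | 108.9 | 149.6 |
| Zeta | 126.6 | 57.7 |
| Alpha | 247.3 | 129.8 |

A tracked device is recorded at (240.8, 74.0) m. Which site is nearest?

Mu

Squared distances to each site:
Mu: 2096.900; Gamma: 47147.920; Iota: 9306.400; Eta: 23112.970; Zeta: 13307.330; Alpha: 3155.890.
Minimum at Mu.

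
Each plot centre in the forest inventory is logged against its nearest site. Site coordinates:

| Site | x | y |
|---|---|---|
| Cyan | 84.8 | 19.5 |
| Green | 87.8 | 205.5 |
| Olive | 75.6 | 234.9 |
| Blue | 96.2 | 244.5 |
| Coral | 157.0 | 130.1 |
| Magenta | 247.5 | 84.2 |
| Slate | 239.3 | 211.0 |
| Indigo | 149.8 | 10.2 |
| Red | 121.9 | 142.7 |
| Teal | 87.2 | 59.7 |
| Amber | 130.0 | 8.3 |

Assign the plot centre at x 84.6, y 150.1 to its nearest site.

Red

Squared distances to each site:
Cyan: 17056.400; Green: 3079.400; Olive: 7272.040; Blue: 9045.920; Coral: 5641.760; Magenta: 30879.220; Slate: 27640.900; Indigo: 23823.050; Red: 1446.050; Teal: 8178.920; Amber: 22168.400.
Minimum at Red.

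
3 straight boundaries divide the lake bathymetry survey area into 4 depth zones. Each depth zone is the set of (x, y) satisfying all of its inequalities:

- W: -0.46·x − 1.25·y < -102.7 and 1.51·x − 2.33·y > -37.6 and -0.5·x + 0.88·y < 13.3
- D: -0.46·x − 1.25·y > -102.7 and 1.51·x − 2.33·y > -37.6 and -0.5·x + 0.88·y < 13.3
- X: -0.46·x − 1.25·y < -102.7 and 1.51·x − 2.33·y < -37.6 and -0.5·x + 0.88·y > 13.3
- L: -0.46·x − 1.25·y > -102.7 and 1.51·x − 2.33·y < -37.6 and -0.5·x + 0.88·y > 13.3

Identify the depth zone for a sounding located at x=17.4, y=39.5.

-0.46·17.4 − 1.25·39.5 = -57.379, which is > -102.7
1.51·17.4 − 2.33·39.5 = -65.761, which is < -37.6
-0.5·17.4 + 0.88·39.5 = 26.060, which is > 13.3
This sign pattern matches L.

L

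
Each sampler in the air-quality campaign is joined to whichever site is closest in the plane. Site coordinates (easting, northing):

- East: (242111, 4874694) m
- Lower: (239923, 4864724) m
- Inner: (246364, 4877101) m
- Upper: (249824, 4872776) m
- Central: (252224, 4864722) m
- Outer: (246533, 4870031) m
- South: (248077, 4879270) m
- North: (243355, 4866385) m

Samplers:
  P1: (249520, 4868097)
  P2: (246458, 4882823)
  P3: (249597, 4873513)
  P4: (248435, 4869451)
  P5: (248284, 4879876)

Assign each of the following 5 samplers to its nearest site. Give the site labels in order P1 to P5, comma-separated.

Outer, South, Upper, Outer, South

P1 → Outer (d²=12662525.00)
P2 → South (d²=15244970.00)
P3 → Upper (d²=594698.00)
P4 → Outer (d²=3954004.00)
P5 → South (d²=410085.00)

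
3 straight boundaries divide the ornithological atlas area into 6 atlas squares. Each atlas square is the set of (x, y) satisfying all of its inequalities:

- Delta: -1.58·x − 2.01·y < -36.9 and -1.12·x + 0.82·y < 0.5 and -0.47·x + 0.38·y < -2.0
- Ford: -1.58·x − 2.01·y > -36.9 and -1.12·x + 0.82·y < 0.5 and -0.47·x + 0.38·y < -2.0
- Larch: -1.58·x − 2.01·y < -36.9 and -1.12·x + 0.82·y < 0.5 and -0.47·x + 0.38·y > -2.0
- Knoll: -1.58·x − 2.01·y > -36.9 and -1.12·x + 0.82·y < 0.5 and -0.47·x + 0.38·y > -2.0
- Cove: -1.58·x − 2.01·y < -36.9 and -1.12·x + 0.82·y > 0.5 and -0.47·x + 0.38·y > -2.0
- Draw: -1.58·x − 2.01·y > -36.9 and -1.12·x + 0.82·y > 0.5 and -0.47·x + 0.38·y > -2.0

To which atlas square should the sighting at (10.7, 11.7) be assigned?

-1.58·10.7 − 2.01·11.7 = -40.423, which is < -36.9
-1.12·10.7 + 0.82·11.7 = -2.390, which is < 0.5
-0.47·10.7 + 0.38·11.7 = -0.583, which is > -2.0
This sign pattern matches Larch.

Larch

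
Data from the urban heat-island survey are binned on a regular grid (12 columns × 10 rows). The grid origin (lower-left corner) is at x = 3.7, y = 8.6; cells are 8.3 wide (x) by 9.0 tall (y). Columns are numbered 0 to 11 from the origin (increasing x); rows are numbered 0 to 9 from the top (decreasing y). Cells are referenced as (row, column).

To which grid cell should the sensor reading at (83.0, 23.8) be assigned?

(8, 9)

Column index: ⌊(83.0 − 3.7) / 8.3⌋ = ⌊9.554⌋ = 9
Row offset from origin: ⌊(23.8 − 8.6) / 9.0⌋ = ⌊1.689⌋ = 1 → row 8 (counted from top)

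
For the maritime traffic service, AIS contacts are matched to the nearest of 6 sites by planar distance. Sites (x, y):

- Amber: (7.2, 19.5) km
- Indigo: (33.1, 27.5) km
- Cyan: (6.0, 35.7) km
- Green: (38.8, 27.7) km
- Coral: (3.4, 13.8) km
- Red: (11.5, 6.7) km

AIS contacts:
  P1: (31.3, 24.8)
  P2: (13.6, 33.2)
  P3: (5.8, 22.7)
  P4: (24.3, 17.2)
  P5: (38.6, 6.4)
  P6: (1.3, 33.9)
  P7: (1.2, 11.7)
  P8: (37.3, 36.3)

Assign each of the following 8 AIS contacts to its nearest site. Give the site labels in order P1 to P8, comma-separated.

P1 → Indigo (d²=10.53)
P2 → Cyan (d²=64.01)
P3 → Amber (d²=12.20)
P4 → Indigo (d²=183.53)
P5 → Green (d²=453.73)
P6 → Cyan (d²=25.33)
P7 → Coral (d²=9.25)
P8 → Green (d²=76.21)

Indigo, Cyan, Amber, Indigo, Green, Cyan, Coral, Green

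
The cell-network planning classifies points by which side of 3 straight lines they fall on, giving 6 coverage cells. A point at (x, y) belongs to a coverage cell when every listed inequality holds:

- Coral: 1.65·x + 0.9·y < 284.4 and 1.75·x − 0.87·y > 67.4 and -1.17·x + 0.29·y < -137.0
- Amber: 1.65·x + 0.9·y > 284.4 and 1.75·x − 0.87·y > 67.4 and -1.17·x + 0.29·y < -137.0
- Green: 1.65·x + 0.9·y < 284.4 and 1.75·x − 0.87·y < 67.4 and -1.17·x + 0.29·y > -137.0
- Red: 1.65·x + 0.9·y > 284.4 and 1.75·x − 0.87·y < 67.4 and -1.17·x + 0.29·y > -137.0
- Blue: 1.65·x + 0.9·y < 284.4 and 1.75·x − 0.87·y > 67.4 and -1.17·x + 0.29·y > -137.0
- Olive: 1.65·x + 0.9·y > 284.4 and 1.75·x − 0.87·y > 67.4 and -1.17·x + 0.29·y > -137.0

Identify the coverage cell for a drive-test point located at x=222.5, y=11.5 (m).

1.65·222.5 + 0.9·11.5 = 377.475, which is > 284.4
1.75·222.5 − 0.87·11.5 = 379.370, which is > 67.4
-1.17·222.5 + 0.29·11.5 = -256.990, which is < -137.0
This sign pattern matches Amber.

Amber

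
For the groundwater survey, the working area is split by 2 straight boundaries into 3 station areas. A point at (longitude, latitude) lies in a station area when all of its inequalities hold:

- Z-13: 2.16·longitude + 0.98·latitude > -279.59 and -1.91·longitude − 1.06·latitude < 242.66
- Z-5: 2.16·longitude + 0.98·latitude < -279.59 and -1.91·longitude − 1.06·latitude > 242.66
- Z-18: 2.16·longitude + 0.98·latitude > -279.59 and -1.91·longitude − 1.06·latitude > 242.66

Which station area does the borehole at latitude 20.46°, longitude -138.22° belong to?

Z-13

2.16·-138.22 + 0.98·20.46 = -278.504, which is > -279.59
-1.91·-138.22 − 1.06·20.46 = 242.313, which is < 242.66
This sign pattern matches Z-13.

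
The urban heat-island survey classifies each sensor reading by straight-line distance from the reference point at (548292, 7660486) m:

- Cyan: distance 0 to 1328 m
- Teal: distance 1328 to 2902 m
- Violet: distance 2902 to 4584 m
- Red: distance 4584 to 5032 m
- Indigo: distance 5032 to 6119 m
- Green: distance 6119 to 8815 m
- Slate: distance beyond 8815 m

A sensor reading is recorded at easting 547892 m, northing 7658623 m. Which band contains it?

Teal

Distance = √((547892−548292)² + (7658623−7660486)²) = √(160000.000 + 3470769.000) = 1905.458 m.
1328 ≤ 1905.458 < 2902 → Teal.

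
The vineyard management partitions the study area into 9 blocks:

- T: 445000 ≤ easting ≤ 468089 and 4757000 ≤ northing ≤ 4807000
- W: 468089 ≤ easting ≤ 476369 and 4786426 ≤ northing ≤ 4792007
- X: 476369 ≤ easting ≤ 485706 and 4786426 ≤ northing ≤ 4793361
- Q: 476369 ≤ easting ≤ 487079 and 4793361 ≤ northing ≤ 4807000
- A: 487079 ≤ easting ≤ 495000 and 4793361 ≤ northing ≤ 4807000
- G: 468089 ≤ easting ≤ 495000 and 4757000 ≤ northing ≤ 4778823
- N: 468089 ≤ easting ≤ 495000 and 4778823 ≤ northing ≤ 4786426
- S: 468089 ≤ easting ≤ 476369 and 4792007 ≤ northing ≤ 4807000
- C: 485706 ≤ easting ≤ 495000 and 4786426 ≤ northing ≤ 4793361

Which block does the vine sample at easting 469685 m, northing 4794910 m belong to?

The point has easting = 469685 and northing = 4794910.
Only S satisfies 468089 ≤ easting ≤ 476369 and 4792007 ≤ northing ≤ 4807000.

S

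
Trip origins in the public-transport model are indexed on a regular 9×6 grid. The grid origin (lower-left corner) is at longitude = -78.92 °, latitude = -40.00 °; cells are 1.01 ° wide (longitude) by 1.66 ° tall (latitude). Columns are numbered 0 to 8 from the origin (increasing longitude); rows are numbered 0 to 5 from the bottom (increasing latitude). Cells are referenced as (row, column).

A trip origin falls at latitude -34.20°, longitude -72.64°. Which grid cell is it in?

Column index: ⌊(-72.64 − -78.92) / 1.01⌋ = ⌊6.218⌋ = 6
Row offset from origin: ⌊(-34.20 − -40.00) / 1.66⌋ = ⌊3.494⌋ = 3 → row 3

(3, 6)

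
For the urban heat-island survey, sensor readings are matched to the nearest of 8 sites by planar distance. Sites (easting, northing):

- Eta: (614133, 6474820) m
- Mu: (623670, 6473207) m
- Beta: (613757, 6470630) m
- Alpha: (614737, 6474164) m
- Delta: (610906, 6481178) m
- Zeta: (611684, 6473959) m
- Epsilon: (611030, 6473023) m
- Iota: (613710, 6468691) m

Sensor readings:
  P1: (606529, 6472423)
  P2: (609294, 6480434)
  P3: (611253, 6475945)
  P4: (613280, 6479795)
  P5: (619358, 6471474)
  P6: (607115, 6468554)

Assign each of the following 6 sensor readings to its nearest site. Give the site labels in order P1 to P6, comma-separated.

Epsilon, Delta, Zeta, Delta, Mu, Epsilon

P1 → Epsilon (d²=20619001.00)
P2 → Delta (d²=3152080.00)
P3 → Zeta (d²=4129957.00)
P4 → Delta (d²=7548565.00)
P5 → Mu (d²=21596633.00)
P6 → Epsilon (d²=35299186.00)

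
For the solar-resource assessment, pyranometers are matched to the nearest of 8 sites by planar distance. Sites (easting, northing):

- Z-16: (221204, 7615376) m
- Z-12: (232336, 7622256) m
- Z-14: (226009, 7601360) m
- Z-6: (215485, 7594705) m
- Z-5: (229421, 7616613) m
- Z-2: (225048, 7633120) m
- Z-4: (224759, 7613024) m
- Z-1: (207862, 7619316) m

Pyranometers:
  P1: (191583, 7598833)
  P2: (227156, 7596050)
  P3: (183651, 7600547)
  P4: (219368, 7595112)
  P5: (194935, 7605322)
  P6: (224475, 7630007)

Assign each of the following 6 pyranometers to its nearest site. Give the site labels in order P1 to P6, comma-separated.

Z-6, Z-14, Z-1, Z-6, Z-1, Z-2

P1 → Z-6 (d²=588345988.00)
P2 → Z-14 (d²=29511709.00)
P3 → Z-1 (d²=938447882.00)
P4 → Z-6 (d²=15243338.00)
P5 → Z-1 (d²=362939365.00)
P6 → Z-2 (d²=10019098.00)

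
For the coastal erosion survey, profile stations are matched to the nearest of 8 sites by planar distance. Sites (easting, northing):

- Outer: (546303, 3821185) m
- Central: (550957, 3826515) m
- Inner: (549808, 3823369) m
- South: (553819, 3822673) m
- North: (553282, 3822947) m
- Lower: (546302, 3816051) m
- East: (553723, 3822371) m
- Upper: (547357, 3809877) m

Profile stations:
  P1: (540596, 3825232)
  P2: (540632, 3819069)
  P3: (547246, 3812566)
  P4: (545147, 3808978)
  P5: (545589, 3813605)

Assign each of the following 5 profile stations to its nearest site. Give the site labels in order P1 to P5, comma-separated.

P1 → Outer (d²=48948058.00)
P2 → Outer (d²=36637697.00)
P3 → Upper (d²=7243042.00)
P4 → Upper (d²=5692301.00)
P5 → Lower (d²=6491285.00)

Outer, Outer, Upper, Upper, Lower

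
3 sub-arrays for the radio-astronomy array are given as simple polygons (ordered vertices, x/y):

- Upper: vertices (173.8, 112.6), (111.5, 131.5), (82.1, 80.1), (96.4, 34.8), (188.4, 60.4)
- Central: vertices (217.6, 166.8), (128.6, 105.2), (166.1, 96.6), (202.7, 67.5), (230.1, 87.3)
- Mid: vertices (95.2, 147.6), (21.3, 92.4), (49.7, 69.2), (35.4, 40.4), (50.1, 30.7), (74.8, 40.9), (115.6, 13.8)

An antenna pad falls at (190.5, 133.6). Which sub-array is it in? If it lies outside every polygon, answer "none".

Central

Cast a ray rightward from (190.5, 133.6). For each polygon, the edges (by vertex number in listed order) whose endpoints lie on opposite sides of y = 133.6, where each meets that height, and whether that is right or left of the point:
Upper: no edge straddles that height → 0 crossings.
Central: 1–2 at x≈169.63 (left), 5–1 at x≈222.82 (right) → 1 crossing.
Mid: 1–2 at x≈76.46 (left), 7–1 at x≈97.33 (left) → 0 crossings.
Only Central has an odd count, so the point is inside Central.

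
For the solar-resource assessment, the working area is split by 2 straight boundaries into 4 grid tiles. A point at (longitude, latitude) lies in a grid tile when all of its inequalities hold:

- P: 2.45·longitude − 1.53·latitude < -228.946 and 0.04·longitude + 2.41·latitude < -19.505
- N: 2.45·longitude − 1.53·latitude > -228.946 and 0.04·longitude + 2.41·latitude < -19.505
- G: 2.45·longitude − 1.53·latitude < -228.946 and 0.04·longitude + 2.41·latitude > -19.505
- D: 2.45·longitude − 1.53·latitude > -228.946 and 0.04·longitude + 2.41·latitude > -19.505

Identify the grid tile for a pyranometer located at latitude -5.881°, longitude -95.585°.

2.45·-95.585 − 1.53·-5.881 = -225.185, which is > -228.946
0.04·-95.585 + 2.41·-5.881 = -17.997, which is > -19.505
This sign pattern matches D.

D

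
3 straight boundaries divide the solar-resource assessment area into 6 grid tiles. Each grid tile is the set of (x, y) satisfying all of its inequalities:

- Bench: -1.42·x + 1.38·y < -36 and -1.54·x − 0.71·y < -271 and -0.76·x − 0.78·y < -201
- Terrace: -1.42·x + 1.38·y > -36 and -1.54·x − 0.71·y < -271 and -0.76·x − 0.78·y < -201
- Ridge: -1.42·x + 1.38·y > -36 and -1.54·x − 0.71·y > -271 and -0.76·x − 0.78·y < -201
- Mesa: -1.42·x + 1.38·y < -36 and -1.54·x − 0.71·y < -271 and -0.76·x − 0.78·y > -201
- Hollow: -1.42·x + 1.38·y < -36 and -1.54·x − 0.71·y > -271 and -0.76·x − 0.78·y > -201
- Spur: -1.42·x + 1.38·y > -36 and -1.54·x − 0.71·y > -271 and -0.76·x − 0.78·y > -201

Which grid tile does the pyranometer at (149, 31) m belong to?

Hollow

-1.42·149 + 1.38·31 = -168.800, which is < -36
-1.54·149 − 0.71·31 = -251.470, which is > -271
-0.76·149 − 0.78·31 = -137.420, which is > -201
This sign pattern matches Hollow.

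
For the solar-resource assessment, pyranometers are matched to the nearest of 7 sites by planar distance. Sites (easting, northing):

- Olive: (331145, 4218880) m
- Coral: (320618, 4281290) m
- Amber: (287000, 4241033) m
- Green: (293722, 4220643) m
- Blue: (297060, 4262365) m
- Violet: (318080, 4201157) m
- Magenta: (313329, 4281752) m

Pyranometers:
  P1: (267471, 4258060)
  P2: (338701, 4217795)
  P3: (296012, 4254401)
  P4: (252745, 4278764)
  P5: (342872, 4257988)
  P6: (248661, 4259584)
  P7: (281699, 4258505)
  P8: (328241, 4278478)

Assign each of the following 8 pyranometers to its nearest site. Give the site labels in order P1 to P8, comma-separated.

P1 → Amber (d²=671300570.00)
P2 → Olive (d²=58270361.00)
P3 → Blue (d²=64523600.00)
P4 → Blue (d²=2232746426.00)
P5 → Coral (d²=1038223720.00)
P6 → Amber (d²=1814018522.00)
P7 → Blue (d²=250859921.00)
P8 → Coral (d²=66017473.00)

Amber, Olive, Blue, Blue, Coral, Amber, Blue, Coral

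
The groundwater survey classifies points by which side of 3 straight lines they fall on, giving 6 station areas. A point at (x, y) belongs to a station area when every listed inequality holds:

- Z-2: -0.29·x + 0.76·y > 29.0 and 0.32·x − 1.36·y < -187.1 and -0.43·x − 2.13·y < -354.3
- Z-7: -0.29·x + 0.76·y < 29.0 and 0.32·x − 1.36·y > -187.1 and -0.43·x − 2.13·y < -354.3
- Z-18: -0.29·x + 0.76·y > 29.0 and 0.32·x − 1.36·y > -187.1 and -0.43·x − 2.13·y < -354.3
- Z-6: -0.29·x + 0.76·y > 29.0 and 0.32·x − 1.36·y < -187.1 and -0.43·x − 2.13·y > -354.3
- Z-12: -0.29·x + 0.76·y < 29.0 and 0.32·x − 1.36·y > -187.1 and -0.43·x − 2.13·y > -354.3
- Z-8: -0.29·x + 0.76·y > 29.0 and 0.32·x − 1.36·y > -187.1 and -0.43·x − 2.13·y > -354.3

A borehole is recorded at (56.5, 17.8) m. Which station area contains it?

Z-12

-0.29·56.5 + 0.76·17.8 = -2.857, which is < 29.0
0.32·56.5 − 1.36·17.8 = -6.128, which is > -187.1
-0.43·56.5 − 2.13·17.8 = -62.209, which is > -354.3
This sign pattern matches Z-12.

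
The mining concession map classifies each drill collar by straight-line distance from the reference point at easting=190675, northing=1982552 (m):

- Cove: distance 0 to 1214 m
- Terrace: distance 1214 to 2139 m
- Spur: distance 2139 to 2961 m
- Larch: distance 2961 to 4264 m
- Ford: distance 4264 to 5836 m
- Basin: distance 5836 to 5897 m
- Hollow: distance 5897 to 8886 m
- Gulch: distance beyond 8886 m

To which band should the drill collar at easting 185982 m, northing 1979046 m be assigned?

Distance = √((185982−190675)² + (1979046−1982552)²) = √(22024249.000 + 12292036.000) = 5858.010 m.
5836 ≤ 5858.010 < 5897 → Basin.

Basin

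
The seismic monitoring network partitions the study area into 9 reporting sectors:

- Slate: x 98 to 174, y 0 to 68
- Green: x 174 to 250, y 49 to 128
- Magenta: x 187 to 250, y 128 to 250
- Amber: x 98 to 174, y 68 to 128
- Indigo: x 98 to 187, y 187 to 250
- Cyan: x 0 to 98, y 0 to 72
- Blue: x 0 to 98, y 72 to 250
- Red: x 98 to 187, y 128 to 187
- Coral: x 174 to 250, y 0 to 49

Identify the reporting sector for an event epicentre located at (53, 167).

The point has x = 53 and y = 167.
Only Blue satisfies 0 ≤ x ≤ 98 and 72 ≤ y ≤ 250.

Blue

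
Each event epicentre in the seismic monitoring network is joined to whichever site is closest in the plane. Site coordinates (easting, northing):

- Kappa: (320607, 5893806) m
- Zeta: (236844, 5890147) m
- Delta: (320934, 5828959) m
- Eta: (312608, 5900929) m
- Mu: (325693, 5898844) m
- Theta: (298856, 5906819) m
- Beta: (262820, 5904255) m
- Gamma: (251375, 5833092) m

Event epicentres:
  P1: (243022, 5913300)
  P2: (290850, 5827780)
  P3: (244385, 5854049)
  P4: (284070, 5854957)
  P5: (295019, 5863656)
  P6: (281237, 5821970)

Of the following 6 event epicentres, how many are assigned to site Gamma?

3

P1 → Beta
P2 → Delta
P3 → Gamma
P4 → Gamma
P5 → Kappa
P6 → Gamma
3 of the 6 go to Gamma.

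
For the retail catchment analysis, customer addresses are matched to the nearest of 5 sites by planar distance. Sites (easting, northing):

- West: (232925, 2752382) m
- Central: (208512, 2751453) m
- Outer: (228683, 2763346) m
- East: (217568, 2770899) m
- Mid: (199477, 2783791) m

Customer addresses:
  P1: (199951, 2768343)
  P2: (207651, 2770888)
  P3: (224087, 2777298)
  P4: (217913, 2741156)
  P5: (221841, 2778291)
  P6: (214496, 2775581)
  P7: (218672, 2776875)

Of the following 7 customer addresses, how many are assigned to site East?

5

P1 → Mid
P2 → East
P3 → East
P4 → Central
P5 → East
P6 → East
P7 → East
5 of the 7 go to East.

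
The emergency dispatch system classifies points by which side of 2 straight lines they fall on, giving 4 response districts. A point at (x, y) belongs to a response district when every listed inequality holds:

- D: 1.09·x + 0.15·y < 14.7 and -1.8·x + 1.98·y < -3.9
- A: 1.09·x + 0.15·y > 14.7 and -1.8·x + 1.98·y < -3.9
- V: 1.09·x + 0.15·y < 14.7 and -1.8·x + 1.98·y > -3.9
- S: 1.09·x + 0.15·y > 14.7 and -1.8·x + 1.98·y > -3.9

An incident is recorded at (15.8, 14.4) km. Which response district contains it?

1.09·15.8 + 0.15·14.4 = 19.382, which is > 14.7
-1.8·15.8 + 1.98·14.4 = 0.072, which is > -3.9
This sign pattern matches S.

S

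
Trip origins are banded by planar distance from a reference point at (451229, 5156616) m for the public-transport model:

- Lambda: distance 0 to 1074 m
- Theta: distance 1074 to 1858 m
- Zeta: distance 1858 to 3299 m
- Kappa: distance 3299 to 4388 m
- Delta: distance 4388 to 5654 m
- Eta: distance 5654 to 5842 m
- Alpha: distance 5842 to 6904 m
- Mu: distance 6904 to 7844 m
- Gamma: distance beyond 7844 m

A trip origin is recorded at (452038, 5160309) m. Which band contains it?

Kappa

Distance = √((452038−451229)² + (5160309−5156616)²) = √(654481.000 + 13638249.000) = 3780.573 m.
3299 ≤ 3780.573 < 4388 → Kappa.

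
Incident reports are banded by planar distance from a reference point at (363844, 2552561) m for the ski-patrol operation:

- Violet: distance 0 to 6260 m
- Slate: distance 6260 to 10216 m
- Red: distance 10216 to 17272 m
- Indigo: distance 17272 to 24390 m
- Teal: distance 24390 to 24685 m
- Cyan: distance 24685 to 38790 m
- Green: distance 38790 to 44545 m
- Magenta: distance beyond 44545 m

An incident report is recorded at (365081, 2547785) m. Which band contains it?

Violet

Distance = √((365081−363844)² + (2547785−2552561)²) = √(1530169.000 + 22810176.000) = 4933.594 m.
0 ≤ 4933.594 < 6260 → Violet.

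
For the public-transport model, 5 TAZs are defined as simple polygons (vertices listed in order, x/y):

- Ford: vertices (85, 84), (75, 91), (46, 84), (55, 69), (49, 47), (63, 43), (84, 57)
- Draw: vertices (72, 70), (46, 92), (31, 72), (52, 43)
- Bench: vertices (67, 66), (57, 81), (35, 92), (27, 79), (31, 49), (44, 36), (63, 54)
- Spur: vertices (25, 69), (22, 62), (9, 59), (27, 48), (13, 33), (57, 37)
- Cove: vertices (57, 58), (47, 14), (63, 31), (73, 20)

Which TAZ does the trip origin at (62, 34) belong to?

Cove

Cast a ray rightward from (62, 34). For each polygon, the edges (by vertex number in listed order) whose endpoints lie on opposite sides of y = 34, where each meets that height, and whether that is right or left of the point:
Ford: no edge straddles that height → 0 crossings.
Draw: no edge straddles that height → 0 crossings.
Bench: no edge straddles that height → 0 crossings.
Spur: 4–5 at x≈13.9 (left), 5–6 at x≈24.0 (left) → 0 crossings.
Cove: 1–2 at x≈51.5 (left), 4–1 at x≈67.1 (right) → 1 crossing.
Only Cove has an odd count, so the point is inside Cove.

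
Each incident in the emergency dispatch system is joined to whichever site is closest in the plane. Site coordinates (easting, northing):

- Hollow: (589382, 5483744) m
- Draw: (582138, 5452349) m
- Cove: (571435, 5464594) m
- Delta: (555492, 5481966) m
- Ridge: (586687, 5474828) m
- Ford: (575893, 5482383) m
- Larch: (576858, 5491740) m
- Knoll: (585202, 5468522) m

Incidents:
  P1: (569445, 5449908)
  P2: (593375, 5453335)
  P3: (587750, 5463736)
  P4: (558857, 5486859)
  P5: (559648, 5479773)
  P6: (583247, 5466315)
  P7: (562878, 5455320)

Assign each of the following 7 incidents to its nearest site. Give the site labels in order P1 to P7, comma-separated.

Draw, Draw, Knoll, Delta, Delta, Knoll, Cove

P1 → Draw (d²=167070730.00)
P2 → Draw (d²=127242365.00)
P3 → Knoll (d²=29398100.00)
P4 → Delta (d²=35264674.00)
P5 → Delta (d²=22081585.00)
P6 → Knoll (d²=8692874.00)
P7 → Cove (d²=159229325.00)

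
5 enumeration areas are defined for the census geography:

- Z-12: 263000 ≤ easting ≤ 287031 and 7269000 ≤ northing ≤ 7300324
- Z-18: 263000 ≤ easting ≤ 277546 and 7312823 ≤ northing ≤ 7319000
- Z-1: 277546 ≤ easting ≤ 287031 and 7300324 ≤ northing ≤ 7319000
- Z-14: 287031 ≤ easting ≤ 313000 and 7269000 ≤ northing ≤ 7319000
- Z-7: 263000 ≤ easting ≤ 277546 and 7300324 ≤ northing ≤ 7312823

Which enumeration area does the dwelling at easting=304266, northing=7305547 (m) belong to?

Z-14

The point has easting = 304266 and northing = 7305547.
Only Z-14 satisfies 287031 ≤ easting ≤ 313000 and 7269000 ≤ northing ≤ 7319000.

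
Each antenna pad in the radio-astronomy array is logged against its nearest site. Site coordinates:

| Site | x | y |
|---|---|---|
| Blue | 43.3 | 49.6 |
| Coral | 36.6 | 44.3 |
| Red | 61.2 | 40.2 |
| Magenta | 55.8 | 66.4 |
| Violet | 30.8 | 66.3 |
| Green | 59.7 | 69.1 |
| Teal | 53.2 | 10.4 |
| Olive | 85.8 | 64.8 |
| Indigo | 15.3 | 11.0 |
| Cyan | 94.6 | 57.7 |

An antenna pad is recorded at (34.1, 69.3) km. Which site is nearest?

Squared distances to each site:
Blue: 472.730; Coral: 631.250; Red: 1581.220; Magenta: 479.300; Violet: 19.890; Green: 655.400; Teal: 3834.020; Olive: 2693.140; Indigo: 3752.330; Cyan: 3794.810.
Minimum at Violet.

Violet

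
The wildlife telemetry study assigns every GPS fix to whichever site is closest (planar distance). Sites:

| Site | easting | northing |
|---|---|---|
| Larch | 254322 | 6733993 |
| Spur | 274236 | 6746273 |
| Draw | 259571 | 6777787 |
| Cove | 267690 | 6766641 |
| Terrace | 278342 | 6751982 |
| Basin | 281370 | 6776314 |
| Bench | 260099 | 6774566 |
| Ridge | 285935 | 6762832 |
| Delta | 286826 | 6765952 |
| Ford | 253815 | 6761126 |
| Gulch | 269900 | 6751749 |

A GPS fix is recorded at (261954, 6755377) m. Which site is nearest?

Squared distances to each site:
Larch: 515522880.000; Spur: 233730340.000; Draw: 507886789.000; Cove: 159779392.000; Terrace: 280092569.000; Basin: 815339025.000; Bench: 371658746.000; Ridge: 630665386.000; Delta: 730447009.000; Ford: 99294322.000; Gulch: 76301300.000.
Minimum at Gulch.

Gulch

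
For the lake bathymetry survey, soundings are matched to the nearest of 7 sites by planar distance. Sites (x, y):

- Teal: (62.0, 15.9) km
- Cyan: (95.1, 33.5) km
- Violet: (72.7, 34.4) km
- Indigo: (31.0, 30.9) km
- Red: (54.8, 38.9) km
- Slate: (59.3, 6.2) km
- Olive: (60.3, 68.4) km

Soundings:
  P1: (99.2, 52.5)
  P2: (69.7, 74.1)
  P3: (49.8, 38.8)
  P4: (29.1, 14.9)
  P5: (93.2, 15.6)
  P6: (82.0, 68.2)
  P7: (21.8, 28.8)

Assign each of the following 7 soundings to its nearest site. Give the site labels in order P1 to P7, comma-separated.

P1 → Cyan (d²=377.81)
P2 → Olive (d²=120.85)
P3 → Red (d²=25.01)
P4 → Indigo (d²=259.61)
P5 → Cyan (d²=324.02)
P6 → Olive (d²=470.93)
P7 → Indigo (d²=89.05)

Cyan, Olive, Red, Indigo, Cyan, Olive, Indigo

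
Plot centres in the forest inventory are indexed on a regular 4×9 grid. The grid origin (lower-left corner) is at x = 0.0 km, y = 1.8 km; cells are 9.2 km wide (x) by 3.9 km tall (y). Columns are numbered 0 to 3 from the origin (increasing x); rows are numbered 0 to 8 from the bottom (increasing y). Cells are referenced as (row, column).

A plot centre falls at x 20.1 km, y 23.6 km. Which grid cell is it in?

Column index: ⌊(20.1 − 0.0) / 9.2⌋ = ⌊2.185⌋ = 2
Row offset from origin: ⌊(23.6 − 1.8) / 3.9⌋ = ⌊5.590⌋ = 5 → row 5

(5, 2)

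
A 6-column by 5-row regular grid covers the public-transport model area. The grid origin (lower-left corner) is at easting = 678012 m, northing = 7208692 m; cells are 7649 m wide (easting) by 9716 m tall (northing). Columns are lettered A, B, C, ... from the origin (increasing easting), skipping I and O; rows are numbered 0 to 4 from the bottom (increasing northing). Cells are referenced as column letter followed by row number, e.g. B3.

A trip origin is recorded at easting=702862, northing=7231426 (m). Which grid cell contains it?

Column index: ⌊(702862 − 678012) / 7649⌋ = ⌊3.249⌋ = 3 → column D
Row offset from origin: ⌊(7231426 − 7208692) / 9716⌋ = ⌊2.340⌋ = 2 → row 2

D2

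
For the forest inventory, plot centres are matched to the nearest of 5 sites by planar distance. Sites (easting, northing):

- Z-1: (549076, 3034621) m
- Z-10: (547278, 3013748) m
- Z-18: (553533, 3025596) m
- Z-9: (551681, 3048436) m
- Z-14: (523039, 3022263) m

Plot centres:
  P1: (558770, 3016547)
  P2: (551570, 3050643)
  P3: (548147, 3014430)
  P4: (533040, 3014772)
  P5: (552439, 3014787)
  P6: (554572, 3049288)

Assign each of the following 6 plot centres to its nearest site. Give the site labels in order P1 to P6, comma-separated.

P1 → Z-18 (d²=109310570.00)
P2 → Z-9 (d²=4883170.00)
P3 → Z-10 (d²=1220285.00)
P4 → Z-14 (d²=156135082.00)
P5 → Z-10 (d²=27715442.00)
P6 → Z-9 (d²=9083785.00)

Z-18, Z-9, Z-10, Z-14, Z-10, Z-9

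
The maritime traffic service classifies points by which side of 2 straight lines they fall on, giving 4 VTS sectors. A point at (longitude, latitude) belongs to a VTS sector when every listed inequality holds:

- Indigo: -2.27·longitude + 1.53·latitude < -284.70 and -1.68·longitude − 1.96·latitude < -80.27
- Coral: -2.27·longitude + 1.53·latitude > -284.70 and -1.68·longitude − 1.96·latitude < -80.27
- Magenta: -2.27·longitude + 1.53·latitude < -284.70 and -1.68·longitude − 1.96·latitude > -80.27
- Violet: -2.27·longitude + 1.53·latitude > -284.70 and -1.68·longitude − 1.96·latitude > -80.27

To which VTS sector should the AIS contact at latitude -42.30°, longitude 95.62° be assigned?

-2.27·95.62 + 1.53·-42.30 = -281.776, which is > -284.70
-1.68·95.62 − 1.96·-42.30 = -77.734, which is > -80.27
This sign pattern matches Violet.

Violet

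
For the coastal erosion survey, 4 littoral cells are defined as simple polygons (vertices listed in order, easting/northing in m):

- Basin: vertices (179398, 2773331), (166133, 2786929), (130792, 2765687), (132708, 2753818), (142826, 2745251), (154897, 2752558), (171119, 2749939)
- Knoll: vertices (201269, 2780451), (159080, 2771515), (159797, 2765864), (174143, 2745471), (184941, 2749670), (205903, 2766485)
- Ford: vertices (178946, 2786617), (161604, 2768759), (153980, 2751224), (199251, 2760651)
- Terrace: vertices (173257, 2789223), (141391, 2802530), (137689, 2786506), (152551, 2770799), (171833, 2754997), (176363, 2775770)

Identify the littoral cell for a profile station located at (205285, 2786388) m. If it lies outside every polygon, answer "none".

Cast a ray rightward from (205285, 2786388). For each polygon, the edges (by vertex number in listed order) whose endpoints lie on opposite sides of northing = 2786388, where each meets that height, and whether that is right or left of the point:
Basin: 1–2 at easting≈166660.8 (left), 2–3 at easting≈165232.9 (left) → 0 crossings.
Knoll: no edge straddles that height → 0 crossings.
Ford: 1–2 at easting≈178723.6 (left), 4–1 at easting≈179125.1 (left) → 0 crossings.
Terrace: 3–4 at easting≈137800.7 (left), 6–1 at easting≈173911.5 (left) → 0 crossings.
All counts are even, so the point lies outside every listed polygon.

none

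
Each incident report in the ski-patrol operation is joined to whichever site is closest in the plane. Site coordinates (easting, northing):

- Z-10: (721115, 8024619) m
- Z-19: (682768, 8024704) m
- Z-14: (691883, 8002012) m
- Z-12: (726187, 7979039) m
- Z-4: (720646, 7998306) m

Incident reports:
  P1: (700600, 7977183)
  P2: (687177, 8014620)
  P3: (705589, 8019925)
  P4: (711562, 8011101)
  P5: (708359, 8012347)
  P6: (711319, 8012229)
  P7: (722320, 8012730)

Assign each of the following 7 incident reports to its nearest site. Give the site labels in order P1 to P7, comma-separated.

Z-12, Z-19, Z-10, Z-4, Z-10, Z-10, Z-10

P1 → Z-12 (d²=658139305.00)
P2 → Z-19 (d²=121126337.00)
P3 → Z-10 (d²=263090312.00)
P4 → Z-4 (d²=246231081.00)
P5 → Z-10 (d²=313317520.00)
P6 → Z-10 (d²=249473716.00)
P7 → Z-10 (d²=142800346.00)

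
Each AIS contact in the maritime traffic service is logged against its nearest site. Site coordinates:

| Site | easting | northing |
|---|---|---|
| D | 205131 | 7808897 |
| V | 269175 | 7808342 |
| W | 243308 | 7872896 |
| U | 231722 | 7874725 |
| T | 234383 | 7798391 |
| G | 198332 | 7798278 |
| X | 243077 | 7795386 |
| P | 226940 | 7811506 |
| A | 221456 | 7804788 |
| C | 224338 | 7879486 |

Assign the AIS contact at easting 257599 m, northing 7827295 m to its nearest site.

Squared distances to each site:
D: 3091377428.000; V: 493219985.000; W: 2283683882.000; U: 2919224029.000; T: 1374423872.000; G: 4354563578.000; X: 1229072765.000; P: 1189266802.000; A: 1812881498.000; C: 3830194602.000.
Minimum at V.

V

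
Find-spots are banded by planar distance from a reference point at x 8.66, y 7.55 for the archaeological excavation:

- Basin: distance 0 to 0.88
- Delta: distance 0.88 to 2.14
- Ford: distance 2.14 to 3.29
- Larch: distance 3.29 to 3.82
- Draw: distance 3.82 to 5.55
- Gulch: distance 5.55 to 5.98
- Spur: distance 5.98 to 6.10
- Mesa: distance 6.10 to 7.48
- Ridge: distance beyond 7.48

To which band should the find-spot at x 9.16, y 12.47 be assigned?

Draw

Distance = √((9.16−8.66)² + (12.47−7.55)²) = √(0.250 + 24.206) = 4.945.
3.82 ≤ 4.945 < 5.55 → Draw.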